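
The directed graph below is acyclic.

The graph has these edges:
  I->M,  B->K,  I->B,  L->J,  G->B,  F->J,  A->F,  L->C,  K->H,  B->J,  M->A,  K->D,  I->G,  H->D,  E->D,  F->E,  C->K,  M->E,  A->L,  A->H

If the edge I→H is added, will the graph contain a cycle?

Adding I→H creates a cycle iff H can already reach I.
Explore from H: no path reaches I. The graph stays acyclic.

No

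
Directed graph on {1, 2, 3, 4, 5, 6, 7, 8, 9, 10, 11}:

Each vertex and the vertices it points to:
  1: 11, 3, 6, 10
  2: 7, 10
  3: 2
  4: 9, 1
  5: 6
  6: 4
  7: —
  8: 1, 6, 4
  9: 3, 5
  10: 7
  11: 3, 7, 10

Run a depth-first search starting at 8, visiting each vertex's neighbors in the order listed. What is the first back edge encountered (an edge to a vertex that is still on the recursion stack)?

DFS from 8 (visiting each vertex's neighbors in the order listed); mark gray on enter, black on exit:
8 gray
  1 gray
    11 gray
      3 gray
        2 gray
          7 gray
          7 black
          10 gray
            10→7: 7 black — skip
          10 black
        2 black
      3 black
      11→7: 7 black — skip
      11→10: 10 black — skip
    11 black
    1→3: 3 black — skip
    6 gray
      4 gray
        9 gray
          9→3: 3 black — skip
          5 gray
            5→6: 6 is gray → back edge
First back edge: 5 → 6.

5->6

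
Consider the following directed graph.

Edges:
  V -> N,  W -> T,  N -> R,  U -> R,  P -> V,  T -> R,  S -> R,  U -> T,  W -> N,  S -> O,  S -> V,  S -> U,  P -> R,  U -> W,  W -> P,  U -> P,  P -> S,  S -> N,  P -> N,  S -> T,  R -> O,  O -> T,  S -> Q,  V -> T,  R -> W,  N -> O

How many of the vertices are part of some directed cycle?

A vertex is on a directed cycle iff it belongs to a strongly connected component of size ≥ 2 (or has a self-loop).
The vertices on cycles are {N, O, P, R, S, T, U, V, W} — 9 in total.

9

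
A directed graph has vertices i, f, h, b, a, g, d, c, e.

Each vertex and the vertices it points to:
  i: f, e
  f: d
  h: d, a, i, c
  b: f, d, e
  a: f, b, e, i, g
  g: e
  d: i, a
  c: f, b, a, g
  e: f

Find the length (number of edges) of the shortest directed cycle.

For each vertex v, BFS finds the shortest path from v back to v.
The shortest such closed walk is a → b → d → a, length 3.

3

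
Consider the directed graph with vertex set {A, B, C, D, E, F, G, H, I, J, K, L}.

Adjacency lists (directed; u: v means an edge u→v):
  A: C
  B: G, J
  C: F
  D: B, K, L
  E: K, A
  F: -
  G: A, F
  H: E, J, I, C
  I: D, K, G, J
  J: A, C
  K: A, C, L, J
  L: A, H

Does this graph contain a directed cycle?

DFS with white/gray/black marking, starting from C:
C gray
  F gray
  F black
C black
A gray
  A→C: C black — skip
A black
B gray
  G gray
    G→A: A black — skip
    G→F: F black — skip
  G black
  J gray
    J→A: A black — skip
    J→C: C black — skip
  J black
B black
D gray
  D→B: B black — skip
  K gray
    K→A: A black — skip
    K→C: C black — skip
    L gray
      L→A: A black — skip
      H gray
        E gray
          E→K: K is gray → back edge
Back edge found, so a cycle exists: K → L → H → E → K.

Yes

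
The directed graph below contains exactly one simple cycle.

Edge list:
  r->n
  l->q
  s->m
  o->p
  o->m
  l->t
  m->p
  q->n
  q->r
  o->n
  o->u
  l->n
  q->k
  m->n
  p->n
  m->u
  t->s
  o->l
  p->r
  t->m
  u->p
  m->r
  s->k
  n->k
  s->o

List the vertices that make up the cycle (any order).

DFS with gray/black marking from l:
l gray
  q gray
    r gray
      n gray
        k gray
        k black
      n black
    r black
    q→k: k black — skip
    q→n: n black — skip
  q black
  l→n: n black — skip
  t gray
    s gray
      o gray
        o→l: l is gray → back edge
Back edge closes the cycle l → t → s → o → l; its vertices are {l, o, s, t}.

l, o, s, t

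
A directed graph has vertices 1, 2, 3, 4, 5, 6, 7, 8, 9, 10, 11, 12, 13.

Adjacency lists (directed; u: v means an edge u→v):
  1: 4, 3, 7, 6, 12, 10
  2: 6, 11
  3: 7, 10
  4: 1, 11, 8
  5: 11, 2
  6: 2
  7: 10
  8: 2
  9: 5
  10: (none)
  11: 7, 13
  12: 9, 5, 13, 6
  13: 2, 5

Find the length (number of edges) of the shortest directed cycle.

2

For each vertex v, BFS finds the shortest path from v back to v.
The shortest such closed walk is 1 → 4 → 1, length 2.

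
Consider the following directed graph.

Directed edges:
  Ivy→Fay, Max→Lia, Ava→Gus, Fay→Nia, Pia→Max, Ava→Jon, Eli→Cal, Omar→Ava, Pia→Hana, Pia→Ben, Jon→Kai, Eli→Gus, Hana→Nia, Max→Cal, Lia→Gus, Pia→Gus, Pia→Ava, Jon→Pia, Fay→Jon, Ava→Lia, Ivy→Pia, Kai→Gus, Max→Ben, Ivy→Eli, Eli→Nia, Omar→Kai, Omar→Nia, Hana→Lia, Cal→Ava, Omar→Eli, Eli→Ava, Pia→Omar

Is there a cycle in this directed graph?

Yes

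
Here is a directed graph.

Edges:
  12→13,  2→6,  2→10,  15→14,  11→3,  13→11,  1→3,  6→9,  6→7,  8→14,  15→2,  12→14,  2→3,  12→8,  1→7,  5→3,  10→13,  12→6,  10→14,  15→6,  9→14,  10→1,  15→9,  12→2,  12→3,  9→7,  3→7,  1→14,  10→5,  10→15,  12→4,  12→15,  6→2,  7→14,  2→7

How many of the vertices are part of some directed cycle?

A vertex is on a directed cycle iff it belongs to a strongly connected component of size ≥ 2 (or has a self-loop).
The vertices on cycles are {2, 6, 10, 15} — 4 in total.

4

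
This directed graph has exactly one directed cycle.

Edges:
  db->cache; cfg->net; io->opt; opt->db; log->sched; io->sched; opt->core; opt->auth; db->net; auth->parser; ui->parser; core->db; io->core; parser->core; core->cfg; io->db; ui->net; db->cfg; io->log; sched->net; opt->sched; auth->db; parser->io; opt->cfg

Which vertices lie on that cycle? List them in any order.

DFS with gray/black marking from parser:
parser gray
  io gray
    log gray
      sched gray
        net gray
        net black
      sched black
    log black
    db gray
      cache gray
      cache black
      db→net: net black — skip
      cfg gray
        cfg→net: net black — skip
      cfg black
    db black
    opt gray
      core gray
        core→db: db black — skip
        core→cfg: cfg black — skip
      core black
      opt→sched: sched black — skip
      opt→cfg: cfg black — skip
      opt→db: db black — skip
      auth gray
        auth→parser: parser is gray → back edge
Back edge closes the cycle parser → io → opt → auth → parser; its vertices are {io, opt, auth, parser}.

io, opt, auth, parser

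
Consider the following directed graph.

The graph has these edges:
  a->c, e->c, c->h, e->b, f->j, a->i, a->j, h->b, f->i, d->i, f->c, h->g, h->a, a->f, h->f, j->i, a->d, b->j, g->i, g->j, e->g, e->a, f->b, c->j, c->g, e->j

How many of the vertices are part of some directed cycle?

A vertex is on a directed cycle iff it belongs to a strongly connected component of size ≥ 2 (or has a self-loop).
The vertices on cycles are {a, c, f, h} — 4 in total.

4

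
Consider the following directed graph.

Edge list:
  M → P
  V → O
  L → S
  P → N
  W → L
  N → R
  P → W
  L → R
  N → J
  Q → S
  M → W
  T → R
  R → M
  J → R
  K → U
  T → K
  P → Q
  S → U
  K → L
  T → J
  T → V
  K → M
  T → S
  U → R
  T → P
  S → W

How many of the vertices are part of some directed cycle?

10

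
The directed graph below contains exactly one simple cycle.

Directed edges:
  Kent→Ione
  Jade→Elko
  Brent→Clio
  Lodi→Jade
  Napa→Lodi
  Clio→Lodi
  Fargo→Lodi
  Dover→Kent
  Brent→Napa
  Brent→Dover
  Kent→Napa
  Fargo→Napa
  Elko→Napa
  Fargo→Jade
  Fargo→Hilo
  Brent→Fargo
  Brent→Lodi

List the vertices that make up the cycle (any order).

DFS with gray/black marking from Jade:
Jade gray
  Elko gray
    Napa gray
      Lodi gray
        Lodi→Jade: Jade is gray → back edge
Back edge closes the cycle Jade → Elko → Napa → Lodi → Jade; its vertices are {Elko, Jade, Lodi, Napa}.

Elko, Jade, Lodi, Napa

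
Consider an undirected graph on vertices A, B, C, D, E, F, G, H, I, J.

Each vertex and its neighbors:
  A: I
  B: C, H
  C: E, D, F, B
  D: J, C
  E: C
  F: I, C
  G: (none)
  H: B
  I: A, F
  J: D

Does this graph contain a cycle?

No

DFS, tracking each vertex's parent; an edge to a visited non-parent vertex closes a cycle.
Start from B:
visit B (parent –)
  visit C (parent B)
    visit E (parent C)
      E–C: parent, skip
    visit D (parent C)
      visit J (parent D)
        J–D: parent, skip
      D–C: parent, skip
    visit F (parent C)
      visit I (parent F)
        visit A (parent I)
          A–I: parent, skip
        I–F: parent, skip
      F–C: parent, skip
    C–B: parent, skip
  visit H (parent B)
    H–B: parent, skip
visit G (parent –)
No non-parent visited neighbor found — the graph is a forest.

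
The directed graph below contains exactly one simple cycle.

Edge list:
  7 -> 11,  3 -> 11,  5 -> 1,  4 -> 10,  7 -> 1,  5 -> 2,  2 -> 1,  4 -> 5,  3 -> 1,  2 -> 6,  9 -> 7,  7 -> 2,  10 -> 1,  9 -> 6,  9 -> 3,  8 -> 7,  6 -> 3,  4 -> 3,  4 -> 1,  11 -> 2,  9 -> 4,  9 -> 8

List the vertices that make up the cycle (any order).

DFS with gray/black marking from 6:
6 gray
  3 gray
    1 gray
    1 black
    11 gray
      2 gray
        2→6: 6 is gray → back edge
Back edge closes the cycle 6 → 3 → 11 → 2 → 6; its vertices are {2, 3, 6, 11}.

2, 3, 6, 11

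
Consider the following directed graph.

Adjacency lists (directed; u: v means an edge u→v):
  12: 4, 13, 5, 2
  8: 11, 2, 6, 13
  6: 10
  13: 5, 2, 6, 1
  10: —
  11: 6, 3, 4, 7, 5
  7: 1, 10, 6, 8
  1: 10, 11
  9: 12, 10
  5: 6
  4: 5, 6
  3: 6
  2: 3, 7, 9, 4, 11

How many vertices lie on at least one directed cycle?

8

A vertex is on a directed cycle iff it belongs to a strongly connected component of size ≥ 2 (or has a self-loop).
The vertices on cycles are {1, 2, 7, 8, 9, 11, 12, 13} — 8 in total.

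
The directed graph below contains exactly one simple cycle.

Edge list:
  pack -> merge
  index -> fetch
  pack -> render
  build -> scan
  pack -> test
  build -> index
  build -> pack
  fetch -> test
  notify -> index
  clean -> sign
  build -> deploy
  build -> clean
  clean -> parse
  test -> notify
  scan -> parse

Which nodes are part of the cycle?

test, fetch, index, notify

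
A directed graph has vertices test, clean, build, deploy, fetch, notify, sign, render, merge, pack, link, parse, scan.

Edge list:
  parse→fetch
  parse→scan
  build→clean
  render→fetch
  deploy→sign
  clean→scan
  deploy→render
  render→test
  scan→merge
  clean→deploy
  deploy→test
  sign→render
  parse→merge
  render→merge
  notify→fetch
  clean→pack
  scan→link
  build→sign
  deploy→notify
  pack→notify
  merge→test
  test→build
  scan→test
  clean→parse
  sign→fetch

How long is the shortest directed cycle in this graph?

For each vertex v, BFS finds the shortest path from v back to v.
The shortest such closed walk is build → clean → deploy → test → build, length 4.

4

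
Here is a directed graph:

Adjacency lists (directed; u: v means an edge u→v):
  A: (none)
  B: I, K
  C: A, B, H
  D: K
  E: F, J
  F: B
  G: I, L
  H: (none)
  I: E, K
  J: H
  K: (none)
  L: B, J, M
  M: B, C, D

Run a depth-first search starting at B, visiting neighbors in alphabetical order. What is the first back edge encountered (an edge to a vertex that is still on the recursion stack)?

F→B

DFS from B (visiting neighbors in alphabetical order); mark gray on enter, black on exit:
B gray
  I gray
    E gray
      F gray
        F→B: B is gray → back edge
First back edge: F → B.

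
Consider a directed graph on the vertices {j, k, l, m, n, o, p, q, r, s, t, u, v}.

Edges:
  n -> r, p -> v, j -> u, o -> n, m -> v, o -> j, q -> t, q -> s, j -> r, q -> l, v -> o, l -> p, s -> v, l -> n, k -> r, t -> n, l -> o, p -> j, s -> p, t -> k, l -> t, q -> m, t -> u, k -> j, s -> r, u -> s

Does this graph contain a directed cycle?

Yes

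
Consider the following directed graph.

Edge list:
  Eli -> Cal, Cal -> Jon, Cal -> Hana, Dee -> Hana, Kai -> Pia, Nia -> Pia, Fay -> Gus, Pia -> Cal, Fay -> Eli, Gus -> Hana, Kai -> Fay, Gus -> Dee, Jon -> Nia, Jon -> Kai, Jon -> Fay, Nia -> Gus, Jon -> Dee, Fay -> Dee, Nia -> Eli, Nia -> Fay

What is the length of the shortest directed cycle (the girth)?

For each vertex v, BFS finds the shortest path from v back to v.
The shortest such closed walk is Jon → Nia → Pia → Cal → Jon, length 4.

4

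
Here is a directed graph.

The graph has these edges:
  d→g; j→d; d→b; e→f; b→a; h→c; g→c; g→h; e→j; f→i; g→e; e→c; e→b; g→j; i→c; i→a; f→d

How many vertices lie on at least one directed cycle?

A vertex is on a directed cycle iff it belongs to a strongly connected component of size ≥ 2 (or has a self-loop).
The vertices on cycles are {d, e, f, g, j} — 5 in total.

5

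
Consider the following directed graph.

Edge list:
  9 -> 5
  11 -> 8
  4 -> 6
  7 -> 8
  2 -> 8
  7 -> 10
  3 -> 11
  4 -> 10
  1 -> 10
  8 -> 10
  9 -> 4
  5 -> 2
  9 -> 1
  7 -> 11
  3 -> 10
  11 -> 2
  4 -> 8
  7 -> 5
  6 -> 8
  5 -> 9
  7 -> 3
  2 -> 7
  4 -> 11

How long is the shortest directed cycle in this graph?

2

For each vertex v, BFS finds the shortest path from v back to v.
The shortest such closed walk is 5 → 9 → 5, length 2.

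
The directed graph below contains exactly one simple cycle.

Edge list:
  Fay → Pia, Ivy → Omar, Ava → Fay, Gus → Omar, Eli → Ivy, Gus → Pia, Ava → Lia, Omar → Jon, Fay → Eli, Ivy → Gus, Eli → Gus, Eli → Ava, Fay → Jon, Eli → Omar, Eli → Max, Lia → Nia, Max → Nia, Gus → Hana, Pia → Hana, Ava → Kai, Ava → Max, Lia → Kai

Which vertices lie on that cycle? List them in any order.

DFS with gray/black marking from Eli:
Eli gray
  Ava gray
    Kai gray
    Kai black
    Fay gray
      Pia gray
        Hana gray
        Hana black
      Pia black
      Jon gray
      Jon black
      Fay→Eli: Eli is gray → back edge
Back edge closes the cycle Eli → Ava → Fay → Eli; its vertices are {Ava, Eli, Fay}.

Ava, Eli, Fay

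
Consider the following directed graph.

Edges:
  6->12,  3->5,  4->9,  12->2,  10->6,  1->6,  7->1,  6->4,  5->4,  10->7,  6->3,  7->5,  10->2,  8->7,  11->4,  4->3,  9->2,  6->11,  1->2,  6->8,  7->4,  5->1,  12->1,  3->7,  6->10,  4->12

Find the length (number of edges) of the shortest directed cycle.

2

For each vertex v, BFS finds the shortest path from v back to v.
The shortest such closed walk is 6 → 10 → 6, length 2.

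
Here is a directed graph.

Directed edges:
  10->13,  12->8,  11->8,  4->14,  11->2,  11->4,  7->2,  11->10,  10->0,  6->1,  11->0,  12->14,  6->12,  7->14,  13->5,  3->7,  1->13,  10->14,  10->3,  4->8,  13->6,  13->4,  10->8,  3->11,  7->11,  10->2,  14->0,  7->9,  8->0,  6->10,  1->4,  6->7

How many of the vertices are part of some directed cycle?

A vertex is on a directed cycle iff it belongs to a strongly connected component of size ≥ 2 (or has a self-loop).
The vertices on cycles are {1, 3, 6, 7, 10, 11, 13} — 7 in total.

7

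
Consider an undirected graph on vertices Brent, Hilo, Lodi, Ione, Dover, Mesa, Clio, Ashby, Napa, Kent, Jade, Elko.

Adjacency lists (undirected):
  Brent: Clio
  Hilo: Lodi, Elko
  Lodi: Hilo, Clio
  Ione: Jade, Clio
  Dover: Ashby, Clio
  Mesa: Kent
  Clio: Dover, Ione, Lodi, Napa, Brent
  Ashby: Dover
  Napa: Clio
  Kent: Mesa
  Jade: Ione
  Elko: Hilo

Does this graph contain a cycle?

No

DFS, tracking each vertex's parent; an edge to a visited non-parent vertex closes a cycle.
Start from Ione:
visit Ione (parent –)
  visit Jade (parent Ione)
    Jade–Ione: parent, skip
  visit Clio (parent Ione)
    visit Dover (parent Clio)
      visit Ashby (parent Dover)
        Ashby–Dover: parent, skip
      Dover–Clio: parent, skip
    Clio–Ione: parent, skip
    visit Lodi (parent Clio)
      visit Hilo (parent Lodi)
        Hilo–Lodi: parent, skip
        visit Elko (parent Hilo)
          Elko–Hilo: parent, skip
      Lodi–Clio: parent, skip
    visit Napa (parent Clio)
      Napa–Clio: parent, skip
    visit Brent (parent Clio)
      Brent–Clio: parent, skip
visit Mesa (parent –)
  visit Kent (parent Mesa)
    Kent–Mesa: parent, skip
No non-parent visited neighbor found — the graph is a forest.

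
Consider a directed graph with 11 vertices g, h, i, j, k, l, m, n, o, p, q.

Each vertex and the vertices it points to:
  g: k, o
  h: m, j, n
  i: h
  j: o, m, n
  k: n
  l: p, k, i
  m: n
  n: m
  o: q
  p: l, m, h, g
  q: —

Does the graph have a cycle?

Yes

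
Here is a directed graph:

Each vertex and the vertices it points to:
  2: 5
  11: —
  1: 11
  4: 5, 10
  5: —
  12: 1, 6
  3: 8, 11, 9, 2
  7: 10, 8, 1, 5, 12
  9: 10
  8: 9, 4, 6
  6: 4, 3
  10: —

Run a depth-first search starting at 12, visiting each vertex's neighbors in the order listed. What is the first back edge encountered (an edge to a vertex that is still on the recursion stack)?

8→6

DFS from 12 (visiting each vertex's neighbors in the order listed); mark gray on enter, black on exit:
12 gray
  1 gray
    11 gray
    11 black
  1 black
  6 gray
    4 gray
      5 gray
      5 black
      10 gray
      10 black
    4 black
    3 gray
      8 gray
        9 gray
          9→10: 10 black — skip
        9 black
        8→4: 4 black — skip
        8→6: 6 is gray → back edge
First back edge: 8 → 6.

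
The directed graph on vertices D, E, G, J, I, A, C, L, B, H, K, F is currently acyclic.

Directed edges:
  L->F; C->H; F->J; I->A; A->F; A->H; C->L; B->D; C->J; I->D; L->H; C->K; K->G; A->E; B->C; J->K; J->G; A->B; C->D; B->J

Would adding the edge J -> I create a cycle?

Yes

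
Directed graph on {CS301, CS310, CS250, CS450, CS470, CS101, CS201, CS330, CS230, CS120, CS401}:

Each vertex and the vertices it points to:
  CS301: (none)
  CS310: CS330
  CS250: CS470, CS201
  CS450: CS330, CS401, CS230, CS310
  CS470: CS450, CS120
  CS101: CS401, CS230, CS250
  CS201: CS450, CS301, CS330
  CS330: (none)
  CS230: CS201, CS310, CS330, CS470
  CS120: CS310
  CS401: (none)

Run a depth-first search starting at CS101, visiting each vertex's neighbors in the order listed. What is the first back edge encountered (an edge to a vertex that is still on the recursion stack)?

DFS from CS101 (visiting each vertex's neighbors in the order listed); mark gray on enter, black on exit:
CS101 gray
  CS401 gray
  CS401 black
  CS230 gray
    CS201 gray
      CS450 gray
        CS330 gray
        CS330 black
        CS450→CS401: CS401 black — skip
        CS450→CS230: CS230 is gray → back edge
First back edge: CS450 → CS230.

CS450->CS230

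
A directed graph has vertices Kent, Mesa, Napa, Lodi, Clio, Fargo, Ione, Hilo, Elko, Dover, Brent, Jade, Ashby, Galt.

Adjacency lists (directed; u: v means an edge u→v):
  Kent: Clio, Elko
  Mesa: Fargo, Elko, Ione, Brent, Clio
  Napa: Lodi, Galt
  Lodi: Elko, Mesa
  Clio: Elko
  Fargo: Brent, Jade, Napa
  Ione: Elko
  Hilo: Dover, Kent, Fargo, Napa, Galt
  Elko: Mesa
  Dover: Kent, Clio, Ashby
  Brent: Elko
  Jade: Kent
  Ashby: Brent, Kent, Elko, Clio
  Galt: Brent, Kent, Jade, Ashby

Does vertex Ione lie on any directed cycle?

Ione is on a cycle iff Ione can reach itself via ≥1 edge.
Ione → Elko → Mesa → Ione — yes.

Yes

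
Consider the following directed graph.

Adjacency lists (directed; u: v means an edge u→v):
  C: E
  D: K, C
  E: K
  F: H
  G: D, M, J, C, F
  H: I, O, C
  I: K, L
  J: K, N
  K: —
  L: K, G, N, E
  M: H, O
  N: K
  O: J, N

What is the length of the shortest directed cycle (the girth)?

For each vertex v, BFS finds the shortest path from v back to v.
The shortest such closed walk is L → G → M → H → I → L, length 5.

5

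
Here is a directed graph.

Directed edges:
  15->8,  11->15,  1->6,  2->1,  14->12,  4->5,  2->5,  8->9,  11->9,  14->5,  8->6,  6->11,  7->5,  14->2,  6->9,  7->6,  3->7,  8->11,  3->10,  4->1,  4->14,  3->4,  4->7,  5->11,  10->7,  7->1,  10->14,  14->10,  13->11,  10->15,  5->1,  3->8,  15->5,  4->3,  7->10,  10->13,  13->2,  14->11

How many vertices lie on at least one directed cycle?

11

A vertex is on a directed cycle iff it belongs to a strongly connected component of size ≥ 2 (or has a self-loop).
The vertices on cycles are {1, 3, 4, 5, 6, 7, 8, 10, 11, 14, 15} — 11 in total.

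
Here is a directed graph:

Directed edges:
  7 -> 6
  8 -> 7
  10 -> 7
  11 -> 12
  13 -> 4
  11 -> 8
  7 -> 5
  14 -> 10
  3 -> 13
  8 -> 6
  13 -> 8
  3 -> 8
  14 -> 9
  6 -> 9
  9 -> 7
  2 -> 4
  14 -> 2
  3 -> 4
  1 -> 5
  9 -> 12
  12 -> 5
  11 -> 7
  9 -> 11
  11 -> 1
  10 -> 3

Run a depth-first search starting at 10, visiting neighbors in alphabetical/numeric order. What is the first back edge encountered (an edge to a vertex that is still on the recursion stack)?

DFS from 10 (visiting neighbors in alphabetical/numeric order); mark gray on enter, black on exit:
10 gray
  3 gray
    4 gray
    4 black
    8 gray
      6 gray
        9 gray
          7 gray
            5 gray
            5 black
            7→6: 6 is gray → back edge
First back edge: 7 → 6.

7->6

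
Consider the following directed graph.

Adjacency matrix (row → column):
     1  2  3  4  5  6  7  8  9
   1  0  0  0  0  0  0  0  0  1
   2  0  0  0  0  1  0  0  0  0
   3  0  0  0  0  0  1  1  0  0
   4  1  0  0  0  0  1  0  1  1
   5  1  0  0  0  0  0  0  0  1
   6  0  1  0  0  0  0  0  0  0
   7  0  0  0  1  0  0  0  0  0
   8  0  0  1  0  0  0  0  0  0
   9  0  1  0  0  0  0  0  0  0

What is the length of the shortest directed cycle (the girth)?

For each vertex v, BFS finds the shortest path from v back to v.
The shortest such closed walk is 2 → 5 → 9 → 2, length 3.

3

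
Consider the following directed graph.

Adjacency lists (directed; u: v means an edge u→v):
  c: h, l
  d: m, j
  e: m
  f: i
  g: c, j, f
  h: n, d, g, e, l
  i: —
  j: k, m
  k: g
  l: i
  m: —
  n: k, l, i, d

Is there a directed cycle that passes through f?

f lies on a cycle iff there is a path from f back to itself.
Exploring from f, it never reaches itself; equivalently, its strongly connected component is a singleton.

No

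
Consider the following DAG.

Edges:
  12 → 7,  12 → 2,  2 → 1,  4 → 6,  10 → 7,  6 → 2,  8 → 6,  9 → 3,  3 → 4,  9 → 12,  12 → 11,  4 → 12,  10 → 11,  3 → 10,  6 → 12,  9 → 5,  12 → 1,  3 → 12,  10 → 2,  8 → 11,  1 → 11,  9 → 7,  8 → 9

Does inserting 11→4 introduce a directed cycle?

Yes

Adding 11→4 creates a cycle iff 4 can already reach 11.
Path from 4: 4 → 12 → 11.
So 4 → … → 11 → 4 is a cycle.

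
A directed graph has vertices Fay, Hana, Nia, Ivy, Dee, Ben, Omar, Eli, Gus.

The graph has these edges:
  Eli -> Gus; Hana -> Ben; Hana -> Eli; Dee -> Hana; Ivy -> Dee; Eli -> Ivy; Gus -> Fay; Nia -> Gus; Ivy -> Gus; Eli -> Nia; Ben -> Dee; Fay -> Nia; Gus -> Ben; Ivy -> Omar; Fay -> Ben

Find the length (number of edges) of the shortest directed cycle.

3

For each vertex v, BFS finds the shortest path from v back to v.
The shortest such closed walk is Dee → Hana → Ben → Dee, length 3.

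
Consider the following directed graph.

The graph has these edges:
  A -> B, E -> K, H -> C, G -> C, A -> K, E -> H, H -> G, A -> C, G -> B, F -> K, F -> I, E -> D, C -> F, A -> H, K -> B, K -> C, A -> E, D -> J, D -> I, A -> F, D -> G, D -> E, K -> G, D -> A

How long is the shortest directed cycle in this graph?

2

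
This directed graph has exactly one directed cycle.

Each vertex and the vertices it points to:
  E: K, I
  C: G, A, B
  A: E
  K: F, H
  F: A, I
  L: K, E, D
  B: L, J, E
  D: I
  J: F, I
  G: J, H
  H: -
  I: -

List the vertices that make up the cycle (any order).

A, E, F, K

DFS with gray/black marking from A:
A gray
  E gray
    K gray
      F gray
        F→A: A is gray → back edge
Back edge closes the cycle A → E → K → F → A; its vertices are {A, E, F, K}.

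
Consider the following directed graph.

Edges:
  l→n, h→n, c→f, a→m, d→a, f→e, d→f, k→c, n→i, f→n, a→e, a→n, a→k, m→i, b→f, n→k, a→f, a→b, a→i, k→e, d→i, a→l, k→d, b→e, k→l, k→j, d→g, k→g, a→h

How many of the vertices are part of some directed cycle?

9

A vertex is on a directed cycle iff it belongs to a strongly connected component of size ≥ 2 (or has a self-loop).
The vertices on cycles are {a, b, c, d, f, h, k, l, n} — 9 in total.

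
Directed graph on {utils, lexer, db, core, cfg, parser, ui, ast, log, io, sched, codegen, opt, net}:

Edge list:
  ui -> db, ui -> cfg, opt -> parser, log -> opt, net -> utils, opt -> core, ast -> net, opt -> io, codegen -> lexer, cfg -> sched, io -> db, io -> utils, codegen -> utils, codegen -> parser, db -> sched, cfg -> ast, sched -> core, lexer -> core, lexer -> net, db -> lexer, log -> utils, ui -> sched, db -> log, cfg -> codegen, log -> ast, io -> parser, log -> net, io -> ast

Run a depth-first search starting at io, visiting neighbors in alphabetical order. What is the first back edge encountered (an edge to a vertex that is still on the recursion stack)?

opt->io

DFS from io (visiting neighbors in alphabetical order); mark gray on enter, black on exit:
io gray
  ast gray
    net gray
      utils gray
      utils black
    net black
  ast black
  db gray
    lexer gray
      core gray
      core black
      lexer→net: net black — skip
    lexer black
    log gray
      log→ast: ast black — skip
      log→net: net black — skip
      opt gray
        opt→core: core black — skip
        opt→io: io is gray → back edge
First back edge: opt → io.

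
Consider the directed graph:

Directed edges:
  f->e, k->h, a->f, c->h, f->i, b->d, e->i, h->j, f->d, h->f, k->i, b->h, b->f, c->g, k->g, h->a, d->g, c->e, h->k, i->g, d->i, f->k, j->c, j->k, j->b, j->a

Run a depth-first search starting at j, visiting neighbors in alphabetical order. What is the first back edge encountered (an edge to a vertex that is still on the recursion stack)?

h->a

DFS from j (visiting neighbors in alphabetical order); mark gray on enter, black on exit:
j gray
  a gray
    f gray
      d gray
        g gray
        g black
        i gray
          i→g: g black — skip
        i black
      d black
      e gray
        e→i: i black — skip
      e black
      f→i: i black — skip
      k gray
        k→g: g black — skip
        h gray
          h→a: a is gray → back edge
First back edge: h → a.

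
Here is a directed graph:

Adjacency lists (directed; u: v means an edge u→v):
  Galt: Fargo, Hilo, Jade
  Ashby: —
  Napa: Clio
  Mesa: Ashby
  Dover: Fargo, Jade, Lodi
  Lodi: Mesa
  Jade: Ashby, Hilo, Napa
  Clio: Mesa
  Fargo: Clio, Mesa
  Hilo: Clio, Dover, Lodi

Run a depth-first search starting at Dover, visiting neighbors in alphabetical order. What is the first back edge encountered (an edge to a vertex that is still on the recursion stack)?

Hilo→Dover

DFS from Dover (visiting neighbors in alphabetical order); mark gray on enter, black on exit:
Dover gray
  Fargo gray
    Clio gray
      Mesa gray
        Ashby gray
        Ashby black
      Mesa black
    Clio black
    Fargo→Mesa: Mesa black — skip
  Fargo black
  Jade gray
    Jade→Ashby: Ashby black — skip
    Hilo gray
      Hilo→Clio: Clio black — skip
      Hilo→Dover: Dover is gray → back edge
First back edge: Hilo → Dover.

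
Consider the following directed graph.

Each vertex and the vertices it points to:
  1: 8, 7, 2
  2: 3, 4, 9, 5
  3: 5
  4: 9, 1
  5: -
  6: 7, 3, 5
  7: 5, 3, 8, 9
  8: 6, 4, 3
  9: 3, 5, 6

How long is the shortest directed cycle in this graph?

For each vertex v, BFS finds the shortest path from v back to v.
The shortest such closed walk is 1 → 8 → 4 → 1, length 3.

3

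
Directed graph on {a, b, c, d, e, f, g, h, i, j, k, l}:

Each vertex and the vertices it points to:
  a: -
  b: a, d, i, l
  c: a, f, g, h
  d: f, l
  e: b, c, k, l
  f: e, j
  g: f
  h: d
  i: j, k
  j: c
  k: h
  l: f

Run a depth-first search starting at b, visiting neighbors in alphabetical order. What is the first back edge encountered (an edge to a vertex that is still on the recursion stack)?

e->b

DFS from b (visiting neighbors in alphabetical order); mark gray on enter, black on exit:
b gray
  a gray
  a black
  d gray
    f gray
      e gray
        e→b: b is gray → back edge
First back edge: e → b.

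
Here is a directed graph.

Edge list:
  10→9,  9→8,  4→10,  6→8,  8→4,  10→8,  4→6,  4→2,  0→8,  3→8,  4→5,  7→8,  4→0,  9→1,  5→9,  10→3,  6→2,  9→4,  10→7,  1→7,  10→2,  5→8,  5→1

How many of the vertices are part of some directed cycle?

10

A vertex is on a directed cycle iff it belongs to a strongly connected component of size ≥ 2 (or has a self-loop).
The vertices on cycles are {0, 1, 3, 4, 5, 6, 7, 8, 9, 10} — 10 in total.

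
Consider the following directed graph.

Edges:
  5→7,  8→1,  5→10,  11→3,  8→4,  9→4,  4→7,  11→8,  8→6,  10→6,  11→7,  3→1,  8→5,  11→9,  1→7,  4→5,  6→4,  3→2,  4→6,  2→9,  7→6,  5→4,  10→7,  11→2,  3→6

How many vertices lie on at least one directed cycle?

A vertex is on a directed cycle iff it belongs to a strongly connected component of size ≥ 2 (or has a self-loop).
The vertices on cycles are {4, 5, 6, 7, 10} — 5 in total.

5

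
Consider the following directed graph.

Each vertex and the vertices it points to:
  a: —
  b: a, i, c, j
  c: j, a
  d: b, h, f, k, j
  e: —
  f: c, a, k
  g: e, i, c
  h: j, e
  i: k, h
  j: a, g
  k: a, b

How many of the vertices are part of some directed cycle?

7

A vertex is on a directed cycle iff it belongs to a strongly connected component of size ≥ 2 (or has a self-loop).
The vertices on cycles are {b, c, g, h, i, j, k} — 7 in total.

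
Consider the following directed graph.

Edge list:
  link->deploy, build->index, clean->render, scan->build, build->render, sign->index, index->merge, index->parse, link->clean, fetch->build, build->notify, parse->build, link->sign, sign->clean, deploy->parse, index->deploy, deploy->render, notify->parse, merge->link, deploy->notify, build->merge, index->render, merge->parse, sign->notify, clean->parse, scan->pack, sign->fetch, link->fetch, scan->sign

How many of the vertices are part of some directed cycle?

10

A vertex is on a directed cycle iff it belongs to a strongly connected component of size ≥ 2 (or has a self-loop).
The vertices on cycles are {link, sign, build, clean, fetch, index, merge, parse, deploy, notify} — 10 in total.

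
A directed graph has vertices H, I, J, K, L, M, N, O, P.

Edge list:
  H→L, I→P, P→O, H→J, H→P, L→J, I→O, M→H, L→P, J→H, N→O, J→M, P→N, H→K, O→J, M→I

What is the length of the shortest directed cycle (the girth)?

2

For each vertex v, BFS finds the shortest path from v back to v.
The shortest such closed walk is H → J → H, length 2.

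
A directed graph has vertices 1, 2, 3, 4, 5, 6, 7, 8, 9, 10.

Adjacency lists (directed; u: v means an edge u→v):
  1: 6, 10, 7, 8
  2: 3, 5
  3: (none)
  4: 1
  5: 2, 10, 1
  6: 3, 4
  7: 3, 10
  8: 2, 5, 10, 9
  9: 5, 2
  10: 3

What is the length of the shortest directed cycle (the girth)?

2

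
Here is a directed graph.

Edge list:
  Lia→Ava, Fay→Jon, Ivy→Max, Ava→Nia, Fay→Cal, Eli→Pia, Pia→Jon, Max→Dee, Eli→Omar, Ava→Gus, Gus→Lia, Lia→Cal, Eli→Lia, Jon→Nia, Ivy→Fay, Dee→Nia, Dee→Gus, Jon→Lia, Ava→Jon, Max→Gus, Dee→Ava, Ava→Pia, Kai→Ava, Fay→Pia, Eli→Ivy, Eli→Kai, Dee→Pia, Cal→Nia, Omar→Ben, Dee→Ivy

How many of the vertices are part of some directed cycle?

8

A vertex is on a directed cycle iff it belongs to a strongly connected component of size ≥ 2 (or has a self-loop).
The vertices on cycles are {Ava, Dee, Gus, Ivy, Jon, Lia, Max, Pia} — 8 in total.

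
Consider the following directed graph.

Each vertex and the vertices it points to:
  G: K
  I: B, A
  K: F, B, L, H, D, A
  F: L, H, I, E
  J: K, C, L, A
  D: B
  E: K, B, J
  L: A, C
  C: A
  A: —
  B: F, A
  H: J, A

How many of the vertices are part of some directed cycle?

8

A vertex is on a directed cycle iff it belongs to a strongly connected component of size ≥ 2 (or has a self-loop).
The vertices on cycles are {B, D, E, F, H, I, J, K} — 8 in total.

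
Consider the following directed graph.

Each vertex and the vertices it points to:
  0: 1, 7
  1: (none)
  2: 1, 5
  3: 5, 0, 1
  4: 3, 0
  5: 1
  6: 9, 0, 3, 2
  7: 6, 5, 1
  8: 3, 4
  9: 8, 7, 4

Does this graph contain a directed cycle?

Yes

DFS with white/gray/black marking, starting from 7:
7 gray
  6 gray
    9 gray
      8 gray
        3 gray
          5 gray
            1 gray
            1 black
          5 black
          0 gray
            0→1: 1 black — skip
            0→7: 7 is gray → back edge
Back edge found, so a cycle exists: 7 → 6 → 9 → 8 → 3 → 0 → 7.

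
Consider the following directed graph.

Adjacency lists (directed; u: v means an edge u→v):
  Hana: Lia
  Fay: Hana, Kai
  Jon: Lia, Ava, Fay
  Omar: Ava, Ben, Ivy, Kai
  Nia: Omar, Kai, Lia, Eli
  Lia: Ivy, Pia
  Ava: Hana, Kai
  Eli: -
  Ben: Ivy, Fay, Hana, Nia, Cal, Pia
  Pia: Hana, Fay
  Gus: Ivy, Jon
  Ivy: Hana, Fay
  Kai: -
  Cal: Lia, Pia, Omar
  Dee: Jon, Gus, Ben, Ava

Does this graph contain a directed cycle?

DFS with white/gray/black marking, starting from Fay:
Fay gray
  Hana gray
    Lia gray
      Ivy gray
        Ivy→Hana: Hana is gray → back edge
Back edge found, so a cycle exists: Hana → Lia → Ivy → Hana.

Yes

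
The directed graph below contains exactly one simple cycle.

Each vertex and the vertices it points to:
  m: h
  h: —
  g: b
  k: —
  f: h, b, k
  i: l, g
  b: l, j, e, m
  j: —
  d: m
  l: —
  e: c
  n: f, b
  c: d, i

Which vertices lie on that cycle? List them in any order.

b, c, e, g, i

DFS with gray/black marking from b:
b gray
  l gray
  l black
  j gray
  j black
  e gray
    c gray
      d gray
        m gray
          h gray
          h black
        m black
      d black
      i gray
        i→l: l black — skip
        g gray
          g→b: b is gray → back edge
Back edge closes the cycle b → e → c → i → g → b; its vertices are {b, c, e, g, i}.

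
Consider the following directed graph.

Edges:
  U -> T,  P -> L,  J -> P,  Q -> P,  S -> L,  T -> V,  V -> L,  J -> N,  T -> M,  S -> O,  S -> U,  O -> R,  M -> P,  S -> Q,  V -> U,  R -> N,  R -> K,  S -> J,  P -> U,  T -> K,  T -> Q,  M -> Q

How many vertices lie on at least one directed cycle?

6

A vertex is on a directed cycle iff it belongs to a strongly connected component of size ≥ 2 (or has a self-loop).
The vertices on cycles are {M, P, Q, T, U, V} — 6 in total.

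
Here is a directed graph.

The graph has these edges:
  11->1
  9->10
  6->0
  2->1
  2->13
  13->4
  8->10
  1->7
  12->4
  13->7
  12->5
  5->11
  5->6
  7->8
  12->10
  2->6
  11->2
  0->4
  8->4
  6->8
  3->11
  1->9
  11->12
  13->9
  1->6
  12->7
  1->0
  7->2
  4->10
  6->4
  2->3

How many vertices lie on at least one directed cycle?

A vertex is on a directed cycle iff it belongs to a strongly connected component of size ≥ 2 (or has a self-loop).
The vertices on cycles are {1, 2, 3, 5, 7, 11, 12, 13} — 8 in total.

8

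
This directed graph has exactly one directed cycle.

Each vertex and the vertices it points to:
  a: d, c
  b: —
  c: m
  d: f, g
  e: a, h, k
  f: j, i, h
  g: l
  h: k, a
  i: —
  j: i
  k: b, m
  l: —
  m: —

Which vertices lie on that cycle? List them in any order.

a, d, f, h

DFS with gray/black marking from h:
h gray
  k gray
    b gray
    b black
    m gray
    m black
  k black
  a gray
    d gray
      f gray
        j gray
          i gray
          i black
        j black
        f→i: i black — skip
        f→h: h is gray → back edge
Back edge closes the cycle h → a → d → f → h; its vertices are {a, d, f, h}.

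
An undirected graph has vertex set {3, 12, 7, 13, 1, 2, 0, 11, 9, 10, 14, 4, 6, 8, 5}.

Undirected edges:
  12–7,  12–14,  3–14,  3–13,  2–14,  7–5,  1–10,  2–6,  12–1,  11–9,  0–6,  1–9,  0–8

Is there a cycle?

No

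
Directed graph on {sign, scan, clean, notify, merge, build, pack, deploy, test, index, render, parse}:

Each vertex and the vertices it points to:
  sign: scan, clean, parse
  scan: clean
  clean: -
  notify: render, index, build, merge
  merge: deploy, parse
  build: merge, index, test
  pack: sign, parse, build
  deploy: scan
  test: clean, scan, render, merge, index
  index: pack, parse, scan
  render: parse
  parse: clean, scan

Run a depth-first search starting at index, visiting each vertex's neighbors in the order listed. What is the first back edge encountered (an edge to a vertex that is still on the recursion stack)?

DFS from index (visiting each vertex's neighbors in the order listed); mark gray on enter, black on exit:
index gray
  pack gray
    sign gray
      scan gray
        clean gray
        clean black
      scan black
      sign→clean: clean black — skip
      parse gray
        parse→clean: clean black — skip
        parse→scan: scan black — skip
      parse black
    sign black
    pack→parse: parse black — skip
    build gray
      merge gray
        deploy gray
          deploy→scan: scan black — skip
        deploy black
        merge→parse: parse black — skip
      merge black
      build→index: index is gray → back edge
First back edge: build → index.

build→index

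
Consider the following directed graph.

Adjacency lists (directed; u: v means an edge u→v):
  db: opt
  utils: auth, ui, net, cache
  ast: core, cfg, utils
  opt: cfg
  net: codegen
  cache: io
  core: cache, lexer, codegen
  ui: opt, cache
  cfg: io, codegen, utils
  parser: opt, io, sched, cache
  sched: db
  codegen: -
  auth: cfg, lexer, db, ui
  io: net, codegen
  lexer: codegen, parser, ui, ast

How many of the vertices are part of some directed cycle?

11

A vertex is on a directed cycle iff it belongs to a strongly connected component of size ≥ 2 (or has a self-loop).
The vertices on cycles are {db, ui, ast, cfg, opt, auth, core, lexer, sched, utils, parser} — 11 in total.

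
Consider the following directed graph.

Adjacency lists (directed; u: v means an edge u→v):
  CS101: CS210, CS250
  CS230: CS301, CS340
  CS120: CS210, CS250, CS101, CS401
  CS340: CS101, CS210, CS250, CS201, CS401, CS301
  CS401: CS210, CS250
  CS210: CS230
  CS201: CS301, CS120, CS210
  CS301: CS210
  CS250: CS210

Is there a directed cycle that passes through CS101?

CS101 is on a cycle iff CS101 can reach itself via ≥1 edge.
CS101 → CS210 → CS230 → CS340 → CS101 — yes.

Yes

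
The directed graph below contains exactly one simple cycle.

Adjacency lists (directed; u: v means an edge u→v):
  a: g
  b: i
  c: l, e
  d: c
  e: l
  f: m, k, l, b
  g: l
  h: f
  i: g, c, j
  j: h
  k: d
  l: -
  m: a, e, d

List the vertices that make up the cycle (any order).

b, f, h, i, j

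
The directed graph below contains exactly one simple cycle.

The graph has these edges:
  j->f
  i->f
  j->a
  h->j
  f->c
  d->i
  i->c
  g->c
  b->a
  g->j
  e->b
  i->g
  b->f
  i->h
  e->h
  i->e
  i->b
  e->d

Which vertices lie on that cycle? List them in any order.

DFS with gray/black marking from i:
i gray
  e gray
    b gray
      f gray
        c gray
        c black
      f black
      a gray
      a black
    b black
    d gray
      d→i: i is gray → back edge
Back edge closes the cycle i → e → d → i; its vertices are {d, e, i}.

d, e, i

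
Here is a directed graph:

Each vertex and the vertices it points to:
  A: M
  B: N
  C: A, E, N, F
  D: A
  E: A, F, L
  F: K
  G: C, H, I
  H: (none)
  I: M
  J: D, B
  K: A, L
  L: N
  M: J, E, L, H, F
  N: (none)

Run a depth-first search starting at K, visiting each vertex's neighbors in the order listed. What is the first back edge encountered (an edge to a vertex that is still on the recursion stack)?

D→A

DFS from K (visiting each vertex's neighbors in the order listed); mark gray on enter, black on exit:
K gray
  A gray
    M gray
      J gray
        D gray
          D→A: A is gray → back edge
First back edge: D → A.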